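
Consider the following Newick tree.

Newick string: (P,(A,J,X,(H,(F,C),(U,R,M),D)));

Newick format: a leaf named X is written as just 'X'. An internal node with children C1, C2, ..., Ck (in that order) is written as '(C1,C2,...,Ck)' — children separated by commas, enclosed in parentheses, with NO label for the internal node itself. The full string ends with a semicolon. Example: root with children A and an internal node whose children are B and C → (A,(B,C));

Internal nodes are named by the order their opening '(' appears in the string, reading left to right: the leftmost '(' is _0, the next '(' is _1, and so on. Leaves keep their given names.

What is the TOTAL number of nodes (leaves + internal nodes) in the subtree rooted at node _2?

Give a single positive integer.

Answer: 10

Derivation:
Newick: (P,(A,J,X,(H,(F,C),(U,R,M),D)));
Locate _2: it is the '(' at position 10 (the 3rd '(' reading left to right).
Query: subtree rooted at _2
_2: subtree_size = 1 + 9
  H: subtree_size = 1 + 0
  _3: subtree_size = 1 + 2
    F: subtree_size = 1 + 0
    C: subtree_size = 1 + 0
  _4: subtree_size = 1 + 3
    U: subtree_size = 1 + 0
    R: subtree_size = 1 + 0
    M: subtree_size = 1 + 0
  D: subtree_size = 1 + 0
Total subtree size of _2: 10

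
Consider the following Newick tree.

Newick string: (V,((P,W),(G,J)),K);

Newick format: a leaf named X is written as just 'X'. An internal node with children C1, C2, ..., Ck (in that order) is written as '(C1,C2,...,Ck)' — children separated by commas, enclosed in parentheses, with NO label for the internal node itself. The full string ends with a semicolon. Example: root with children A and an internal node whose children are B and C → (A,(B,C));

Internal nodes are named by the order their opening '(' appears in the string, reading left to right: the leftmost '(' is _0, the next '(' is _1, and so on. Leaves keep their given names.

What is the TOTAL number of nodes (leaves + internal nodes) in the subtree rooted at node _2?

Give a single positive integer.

Answer: 3

Derivation:
Newick: (V,((P,W),(G,J)),K);
Locate _2: it is the '(' at position 4 (the 3rd '(' reading left to right).
Query: subtree rooted at _2
_2: subtree_size = 1 + 2
  P: subtree_size = 1 + 0
  W: subtree_size = 1 + 0
Total subtree size of _2: 3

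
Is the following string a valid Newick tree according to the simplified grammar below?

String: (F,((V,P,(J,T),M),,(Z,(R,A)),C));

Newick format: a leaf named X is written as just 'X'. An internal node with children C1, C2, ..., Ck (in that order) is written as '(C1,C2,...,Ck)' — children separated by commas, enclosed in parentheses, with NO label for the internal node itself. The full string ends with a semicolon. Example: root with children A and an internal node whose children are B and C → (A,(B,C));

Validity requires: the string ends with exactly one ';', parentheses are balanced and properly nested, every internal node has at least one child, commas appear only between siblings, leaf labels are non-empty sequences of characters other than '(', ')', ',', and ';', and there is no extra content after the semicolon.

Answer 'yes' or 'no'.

Input: (F,((V,P,(J,T),M),,(Z,(R,A)),C));
Paren balance: 6 '(' vs 6 ')' OK
Ends with single ';': True
Full parse: FAILS (empty leaf label at pos 18)
Valid: False

Answer: no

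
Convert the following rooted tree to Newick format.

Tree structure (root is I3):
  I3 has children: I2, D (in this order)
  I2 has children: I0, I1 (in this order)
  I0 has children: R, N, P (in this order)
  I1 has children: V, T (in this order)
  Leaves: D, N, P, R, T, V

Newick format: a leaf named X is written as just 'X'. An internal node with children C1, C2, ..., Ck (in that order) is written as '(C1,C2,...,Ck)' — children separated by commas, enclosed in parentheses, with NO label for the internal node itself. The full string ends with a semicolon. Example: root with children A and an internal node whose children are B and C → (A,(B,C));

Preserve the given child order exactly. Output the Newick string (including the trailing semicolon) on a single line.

Answer: (((R,N,P),(V,T)),D);

Derivation:
internal I3 with children ['I2', 'D']
  internal I2 with children ['I0', 'I1']
    internal I0 with children ['R', 'N', 'P']
      leaf 'R' → 'R'
      leaf 'N' → 'N'
      leaf 'P' → 'P'
    → '(R,N,P)'
    internal I1 with children ['V', 'T']
      leaf 'V' → 'V'
      leaf 'T' → 'T'
    → '(V,T)'
  → '((R,N,P),(V,T))'
  leaf 'D' → 'D'
→ '(((R,N,P),(V,T)),D)'
Final: (((R,N,P),(V,T)),D);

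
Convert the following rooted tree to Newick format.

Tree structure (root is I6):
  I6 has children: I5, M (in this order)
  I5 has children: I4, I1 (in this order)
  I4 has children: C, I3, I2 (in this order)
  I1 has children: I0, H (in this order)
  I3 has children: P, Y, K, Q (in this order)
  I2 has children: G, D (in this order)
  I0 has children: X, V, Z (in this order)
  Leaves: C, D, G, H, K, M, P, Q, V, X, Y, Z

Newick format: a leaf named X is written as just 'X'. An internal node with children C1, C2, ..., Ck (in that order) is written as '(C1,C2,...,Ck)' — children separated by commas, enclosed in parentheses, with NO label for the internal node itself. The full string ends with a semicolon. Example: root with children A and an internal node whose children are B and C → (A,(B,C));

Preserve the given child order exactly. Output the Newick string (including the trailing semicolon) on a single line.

internal I6 with children ['I5', 'M']
  internal I5 with children ['I4', 'I1']
    internal I4 with children ['C', 'I3', 'I2']
      leaf 'C' → 'C'
      internal I3 with children ['P', 'Y', 'K', 'Q']
        leaf 'P' → 'P'
        leaf 'Y' → 'Y'
        leaf 'K' → 'K'
        leaf 'Q' → 'Q'
      → '(P,Y,K,Q)'
      internal I2 with children ['G', 'D']
        leaf 'G' → 'G'
        leaf 'D' → 'D'
      → '(G,D)'
    → '(C,(P,Y,K,Q),(G,D))'
    internal I1 with children ['I0', 'H']
      internal I0 with children ['X', 'V', 'Z']
        leaf 'X' → 'X'
        leaf 'V' → 'V'
        leaf 'Z' → 'Z'
      → '(X,V,Z)'
      leaf 'H' → 'H'
    → '((X,V,Z),H)'
  → '((C,(P,Y,K,Q),(G,D)),((X,V,Z),H))'
  leaf 'M' → 'M'
→ '(((C,(P,Y,K,Q),(G,D)),((X,V,Z),H)),M)'
Final: (((C,(P,Y,K,Q),(G,D)),((X,V,Z),H)),M);

Answer: (((C,(P,Y,K,Q),(G,D)),((X,V,Z),H)),M);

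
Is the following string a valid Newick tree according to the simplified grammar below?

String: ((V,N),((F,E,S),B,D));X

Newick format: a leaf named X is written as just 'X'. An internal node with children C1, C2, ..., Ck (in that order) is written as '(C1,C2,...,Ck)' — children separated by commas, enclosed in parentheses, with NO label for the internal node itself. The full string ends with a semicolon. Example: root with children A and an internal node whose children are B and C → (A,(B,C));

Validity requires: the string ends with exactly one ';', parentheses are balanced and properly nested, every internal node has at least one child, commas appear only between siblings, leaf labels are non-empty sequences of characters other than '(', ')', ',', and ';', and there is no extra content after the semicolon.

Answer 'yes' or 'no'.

Input: ((V,N),((F,E,S),B,D));X
Paren balance: 4 '(' vs 4 ')' OK
Ends with single ';': False
Full parse: FAILS (must end with ;)
Valid: False

Answer: no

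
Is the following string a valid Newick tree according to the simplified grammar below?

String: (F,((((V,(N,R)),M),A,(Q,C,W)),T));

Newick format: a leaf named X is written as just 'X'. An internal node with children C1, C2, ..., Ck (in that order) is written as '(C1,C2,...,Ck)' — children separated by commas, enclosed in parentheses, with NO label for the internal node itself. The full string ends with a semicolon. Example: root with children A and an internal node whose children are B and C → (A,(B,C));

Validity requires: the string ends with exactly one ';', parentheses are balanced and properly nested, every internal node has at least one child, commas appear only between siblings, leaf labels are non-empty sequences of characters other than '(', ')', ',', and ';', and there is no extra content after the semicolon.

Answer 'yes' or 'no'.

Input: (F,((((V,(N,R)),M),A,(Q,C,W)),T));
Paren balance: 7 '(' vs 7 ')' OK
Ends with single ';': True
Full parse: OK
Valid: True

Answer: yes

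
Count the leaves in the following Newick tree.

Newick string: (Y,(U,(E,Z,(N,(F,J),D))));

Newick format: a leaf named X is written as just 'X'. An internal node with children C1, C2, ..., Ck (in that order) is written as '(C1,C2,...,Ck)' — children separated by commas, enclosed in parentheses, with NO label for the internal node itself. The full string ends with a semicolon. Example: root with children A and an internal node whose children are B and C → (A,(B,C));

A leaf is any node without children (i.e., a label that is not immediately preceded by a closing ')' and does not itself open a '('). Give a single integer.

Newick: (Y,(U,(E,Z,(N,(F,J),D))));
Scan left-to-right; a leaf is any maximal label run not followed by '(':
  pos 1: leaf 'Y' → count = 1
  pos 4: leaf 'U' → count = 2
  pos 7: leaf 'E' → count = 3
  pos 9: leaf 'Z' → count = 4
  pos 12: leaf 'N' → count = 5
  pos 15: leaf 'F' → count = 6
  pos 17: leaf 'J' → count = 7
  pos 20: leaf 'D' → count = 8
Total leaves: 8

Answer: 8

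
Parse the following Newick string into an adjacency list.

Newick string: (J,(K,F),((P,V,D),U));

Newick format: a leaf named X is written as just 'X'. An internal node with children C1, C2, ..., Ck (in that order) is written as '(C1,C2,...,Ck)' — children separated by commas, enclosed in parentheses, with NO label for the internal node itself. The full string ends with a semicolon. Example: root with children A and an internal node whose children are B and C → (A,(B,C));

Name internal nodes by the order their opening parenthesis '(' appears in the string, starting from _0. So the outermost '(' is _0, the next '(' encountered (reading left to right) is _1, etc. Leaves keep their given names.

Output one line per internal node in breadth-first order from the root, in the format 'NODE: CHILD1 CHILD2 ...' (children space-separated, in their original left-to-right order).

Answer: _0: J _1 _2
_1: K F
_2: _3 U
_3: P V D

Derivation:
Input: (J,(K,F),((P,V,D),U));
Scanning left-to-right, naming '(' by encounter order:
  pos 0: '(' -> open internal node _0 (depth 1)
  pos 3: '(' -> open internal node _1 (depth 2)
  pos 7: ')' -> close internal node _1 (now at depth 1)
  pos 9: '(' -> open internal node _2 (depth 2)
  pos 10: '(' -> open internal node _3 (depth 3)
  pos 16: ')' -> close internal node _3 (now at depth 2)
  pos 19: ')' -> close internal node _2 (now at depth 1)
  pos 20: ')' -> close internal node _0 (now at depth 0)
Total internal nodes: 4
BFS adjacency from root:
  _0: J _1 _2
  _1: K F
  _2: _3 U
  _3: P V D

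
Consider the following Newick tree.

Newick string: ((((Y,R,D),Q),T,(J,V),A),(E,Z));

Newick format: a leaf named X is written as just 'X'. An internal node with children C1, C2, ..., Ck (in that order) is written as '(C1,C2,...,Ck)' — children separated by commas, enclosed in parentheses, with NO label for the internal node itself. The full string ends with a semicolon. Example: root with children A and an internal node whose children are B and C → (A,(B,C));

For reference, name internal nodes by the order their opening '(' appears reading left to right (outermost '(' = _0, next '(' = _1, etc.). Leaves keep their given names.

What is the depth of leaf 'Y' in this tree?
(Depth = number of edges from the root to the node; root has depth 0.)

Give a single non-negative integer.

Answer: 4

Derivation:
Newick: ((((Y,R,D),Q),T,(J,V),A),(E,Z));
Naming internals by '(' encounter order: outermost '(' = _0, next = _1, ...
Query node: Y
Path from root: _0 -> _1 -> _2 -> _3 -> Y
Depth of Y: 4 (number of edges from root)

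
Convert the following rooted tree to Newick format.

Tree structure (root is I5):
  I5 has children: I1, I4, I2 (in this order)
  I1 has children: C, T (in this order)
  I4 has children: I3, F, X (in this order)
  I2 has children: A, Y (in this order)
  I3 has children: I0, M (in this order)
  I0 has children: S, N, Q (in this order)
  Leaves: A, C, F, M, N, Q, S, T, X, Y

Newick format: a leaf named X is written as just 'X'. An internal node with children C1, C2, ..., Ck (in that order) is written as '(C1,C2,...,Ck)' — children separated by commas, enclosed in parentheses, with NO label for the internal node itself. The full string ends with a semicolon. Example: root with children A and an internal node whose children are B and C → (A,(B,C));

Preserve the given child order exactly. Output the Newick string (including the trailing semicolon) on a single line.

Answer: ((C,T),(((S,N,Q),M),F,X),(A,Y));

Derivation:
internal I5 with children ['I1', 'I4', 'I2']
  internal I1 with children ['C', 'T']
    leaf 'C' → 'C'
    leaf 'T' → 'T'
  → '(C,T)'
  internal I4 with children ['I3', 'F', 'X']
    internal I3 with children ['I0', 'M']
      internal I0 with children ['S', 'N', 'Q']
        leaf 'S' → 'S'
        leaf 'N' → 'N'
        leaf 'Q' → 'Q'
      → '(S,N,Q)'
      leaf 'M' → 'M'
    → '((S,N,Q),M)'
    leaf 'F' → 'F'
    leaf 'X' → 'X'
  → '(((S,N,Q),M),F,X)'
  internal I2 with children ['A', 'Y']
    leaf 'A' → 'A'
    leaf 'Y' → 'Y'
  → '(A,Y)'
→ '((C,T),(((S,N,Q),M),F,X),(A,Y))'
Final: ((C,T),(((S,N,Q),M),F,X),(A,Y));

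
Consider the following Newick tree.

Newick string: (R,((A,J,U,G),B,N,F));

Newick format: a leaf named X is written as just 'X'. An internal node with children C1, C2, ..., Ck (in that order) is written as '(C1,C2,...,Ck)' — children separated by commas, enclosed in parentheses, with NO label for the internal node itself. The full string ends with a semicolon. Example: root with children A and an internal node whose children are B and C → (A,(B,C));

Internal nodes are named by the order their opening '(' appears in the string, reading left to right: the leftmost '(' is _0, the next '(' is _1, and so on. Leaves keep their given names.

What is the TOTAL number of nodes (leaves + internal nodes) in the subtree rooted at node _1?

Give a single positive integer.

Answer: 9

Derivation:
Newick: (R,((A,J,U,G),B,N,F));
Locate _1: it is the '(' at position 3 (the 2nd '(' reading left to right).
Query: subtree rooted at _1
_1: subtree_size = 1 + 8
  _2: subtree_size = 1 + 4
    A: subtree_size = 1 + 0
    J: subtree_size = 1 + 0
    U: subtree_size = 1 + 0
    G: subtree_size = 1 + 0
  B: subtree_size = 1 + 0
  N: subtree_size = 1 + 0
  F: subtree_size = 1 + 0
Total subtree size of _1: 9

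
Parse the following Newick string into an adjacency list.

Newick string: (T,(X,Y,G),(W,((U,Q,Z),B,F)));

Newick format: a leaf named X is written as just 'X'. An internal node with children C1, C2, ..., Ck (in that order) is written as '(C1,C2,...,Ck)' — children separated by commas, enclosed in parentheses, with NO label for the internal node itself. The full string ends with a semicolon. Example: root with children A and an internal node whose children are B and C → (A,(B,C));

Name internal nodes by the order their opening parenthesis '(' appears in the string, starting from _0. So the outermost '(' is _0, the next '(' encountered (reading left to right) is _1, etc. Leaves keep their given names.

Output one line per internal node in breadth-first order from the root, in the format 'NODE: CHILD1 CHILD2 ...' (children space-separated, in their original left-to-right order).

Answer: _0: T _1 _2
_1: X Y G
_2: W _3
_3: _4 B F
_4: U Q Z

Derivation:
Input: (T,(X,Y,G),(W,((U,Q,Z),B,F)));
Scanning left-to-right, naming '(' by encounter order:
  pos 0: '(' -> open internal node _0 (depth 1)
  pos 3: '(' -> open internal node _1 (depth 2)
  pos 9: ')' -> close internal node _1 (now at depth 1)
  pos 11: '(' -> open internal node _2 (depth 2)
  pos 14: '(' -> open internal node _3 (depth 3)
  pos 15: '(' -> open internal node _4 (depth 4)
  pos 21: ')' -> close internal node _4 (now at depth 3)
  pos 26: ')' -> close internal node _3 (now at depth 2)
  pos 27: ')' -> close internal node _2 (now at depth 1)
  pos 28: ')' -> close internal node _0 (now at depth 0)
Total internal nodes: 5
BFS adjacency from root:
  _0: T _1 _2
  _1: X Y G
  _2: W _3
  _3: _4 B F
  _4: U Q Z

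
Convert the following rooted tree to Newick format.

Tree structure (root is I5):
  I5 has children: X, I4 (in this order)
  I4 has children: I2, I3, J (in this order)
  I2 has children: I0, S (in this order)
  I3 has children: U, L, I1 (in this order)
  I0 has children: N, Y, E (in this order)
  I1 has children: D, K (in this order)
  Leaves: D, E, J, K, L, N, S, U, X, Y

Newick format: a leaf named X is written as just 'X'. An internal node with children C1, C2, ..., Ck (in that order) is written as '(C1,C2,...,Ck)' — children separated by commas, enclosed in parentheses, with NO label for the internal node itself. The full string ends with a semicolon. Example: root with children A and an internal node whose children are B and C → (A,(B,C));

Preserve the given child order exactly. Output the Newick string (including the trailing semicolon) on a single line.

internal I5 with children ['X', 'I4']
  leaf 'X' → 'X'
  internal I4 with children ['I2', 'I3', 'J']
    internal I2 with children ['I0', 'S']
      internal I0 with children ['N', 'Y', 'E']
        leaf 'N' → 'N'
        leaf 'Y' → 'Y'
        leaf 'E' → 'E'
      → '(N,Y,E)'
      leaf 'S' → 'S'
    → '((N,Y,E),S)'
    internal I3 with children ['U', 'L', 'I1']
      leaf 'U' → 'U'
      leaf 'L' → 'L'
      internal I1 with children ['D', 'K']
        leaf 'D' → 'D'
        leaf 'K' → 'K'
      → '(D,K)'
    → '(U,L,(D,K))'
    leaf 'J' → 'J'
  → '(((N,Y,E),S),(U,L,(D,K)),J)'
→ '(X,(((N,Y,E),S),(U,L,(D,K)),J))'
Final: (X,(((N,Y,E),S),(U,L,(D,K)),J));

Answer: (X,(((N,Y,E),S),(U,L,(D,K)),J));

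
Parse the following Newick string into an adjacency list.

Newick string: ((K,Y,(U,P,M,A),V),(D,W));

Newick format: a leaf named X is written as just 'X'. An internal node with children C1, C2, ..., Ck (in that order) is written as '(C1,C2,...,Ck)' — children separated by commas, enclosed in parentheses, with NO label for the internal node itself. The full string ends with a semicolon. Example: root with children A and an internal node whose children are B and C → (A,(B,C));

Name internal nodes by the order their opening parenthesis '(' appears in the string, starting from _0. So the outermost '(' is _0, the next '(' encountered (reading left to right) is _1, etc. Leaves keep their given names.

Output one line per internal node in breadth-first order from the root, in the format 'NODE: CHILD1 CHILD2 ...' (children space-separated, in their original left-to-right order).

Input: ((K,Y,(U,P,M,A),V),(D,W));
Scanning left-to-right, naming '(' by encounter order:
  pos 0: '(' -> open internal node _0 (depth 1)
  pos 1: '(' -> open internal node _1 (depth 2)
  pos 6: '(' -> open internal node _2 (depth 3)
  pos 14: ')' -> close internal node _2 (now at depth 2)
  pos 17: ')' -> close internal node _1 (now at depth 1)
  pos 19: '(' -> open internal node _3 (depth 2)
  pos 23: ')' -> close internal node _3 (now at depth 1)
  pos 24: ')' -> close internal node _0 (now at depth 0)
Total internal nodes: 4
BFS adjacency from root:
  _0: _1 _3
  _1: K Y _2 V
  _3: D W
  _2: U P M A

Answer: _0: _1 _3
_1: K Y _2 V
_3: D W
_2: U P M A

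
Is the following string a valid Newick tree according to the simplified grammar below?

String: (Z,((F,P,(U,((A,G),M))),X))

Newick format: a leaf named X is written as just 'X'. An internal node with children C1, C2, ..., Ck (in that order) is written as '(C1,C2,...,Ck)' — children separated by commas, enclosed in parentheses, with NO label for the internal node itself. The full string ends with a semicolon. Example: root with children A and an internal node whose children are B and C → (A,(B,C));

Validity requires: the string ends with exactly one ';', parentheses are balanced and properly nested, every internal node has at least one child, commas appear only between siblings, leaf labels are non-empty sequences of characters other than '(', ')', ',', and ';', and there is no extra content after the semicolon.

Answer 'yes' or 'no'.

Answer: no

Derivation:
Input: (Z,((F,P,(U,((A,G),M))),X))
Paren balance: 6 '(' vs 6 ')' OK
Ends with single ';': False
Full parse: FAILS (must end with ;)
Valid: False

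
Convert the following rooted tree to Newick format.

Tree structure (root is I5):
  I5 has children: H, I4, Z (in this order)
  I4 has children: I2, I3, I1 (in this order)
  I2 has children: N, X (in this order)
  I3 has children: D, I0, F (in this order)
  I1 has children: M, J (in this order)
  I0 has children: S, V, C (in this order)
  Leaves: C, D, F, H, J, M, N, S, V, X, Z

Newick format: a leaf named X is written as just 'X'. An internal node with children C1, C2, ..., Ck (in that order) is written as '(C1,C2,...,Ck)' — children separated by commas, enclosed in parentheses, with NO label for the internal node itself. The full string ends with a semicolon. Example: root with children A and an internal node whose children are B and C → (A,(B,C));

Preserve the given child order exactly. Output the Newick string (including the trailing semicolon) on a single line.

internal I5 with children ['H', 'I4', 'Z']
  leaf 'H' → 'H'
  internal I4 with children ['I2', 'I3', 'I1']
    internal I2 with children ['N', 'X']
      leaf 'N' → 'N'
      leaf 'X' → 'X'
    → '(N,X)'
    internal I3 with children ['D', 'I0', 'F']
      leaf 'D' → 'D'
      internal I0 with children ['S', 'V', 'C']
        leaf 'S' → 'S'
        leaf 'V' → 'V'
        leaf 'C' → 'C'
      → '(S,V,C)'
      leaf 'F' → 'F'
    → '(D,(S,V,C),F)'
    internal I1 with children ['M', 'J']
      leaf 'M' → 'M'
      leaf 'J' → 'J'
    → '(M,J)'
  → '((N,X),(D,(S,V,C),F),(M,J))'
  leaf 'Z' → 'Z'
→ '(H,((N,X),(D,(S,V,C),F),(M,J)),Z)'
Final: (H,((N,X),(D,(S,V,C),F),(M,J)),Z);

Answer: (H,((N,X),(D,(S,V,C),F),(M,J)),Z);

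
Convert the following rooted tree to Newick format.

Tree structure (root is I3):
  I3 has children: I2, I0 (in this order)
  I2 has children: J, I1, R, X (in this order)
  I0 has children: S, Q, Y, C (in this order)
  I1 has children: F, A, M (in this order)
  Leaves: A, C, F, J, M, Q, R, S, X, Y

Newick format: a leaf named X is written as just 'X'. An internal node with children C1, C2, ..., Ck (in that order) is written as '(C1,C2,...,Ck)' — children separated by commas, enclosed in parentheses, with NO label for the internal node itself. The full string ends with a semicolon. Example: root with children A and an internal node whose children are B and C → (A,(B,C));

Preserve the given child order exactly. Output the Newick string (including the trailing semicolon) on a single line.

Answer: ((J,(F,A,M),R,X),(S,Q,Y,C));

Derivation:
internal I3 with children ['I2', 'I0']
  internal I2 with children ['J', 'I1', 'R', 'X']
    leaf 'J' → 'J'
    internal I1 with children ['F', 'A', 'M']
      leaf 'F' → 'F'
      leaf 'A' → 'A'
      leaf 'M' → 'M'
    → '(F,A,M)'
    leaf 'R' → 'R'
    leaf 'X' → 'X'
  → '(J,(F,A,M),R,X)'
  internal I0 with children ['S', 'Q', 'Y', 'C']
    leaf 'S' → 'S'
    leaf 'Q' → 'Q'
    leaf 'Y' → 'Y'
    leaf 'C' → 'C'
  → '(S,Q,Y,C)'
→ '((J,(F,A,M),R,X),(S,Q,Y,C))'
Final: ((J,(F,A,M),R,X),(S,Q,Y,C));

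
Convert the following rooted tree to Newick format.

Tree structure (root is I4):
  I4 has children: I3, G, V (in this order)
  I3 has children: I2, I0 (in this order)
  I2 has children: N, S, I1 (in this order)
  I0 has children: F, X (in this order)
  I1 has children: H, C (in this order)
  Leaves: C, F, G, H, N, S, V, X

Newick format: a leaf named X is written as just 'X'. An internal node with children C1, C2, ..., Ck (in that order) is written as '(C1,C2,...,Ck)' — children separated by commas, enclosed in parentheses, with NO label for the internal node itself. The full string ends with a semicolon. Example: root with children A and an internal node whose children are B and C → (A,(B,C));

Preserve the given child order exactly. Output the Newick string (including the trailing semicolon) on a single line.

Answer: (((N,S,(H,C)),(F,X)),G,V);

Derivation:
internal I4 with children ['I3', 'G', 'V']
  internal I3 with children ['I2', 'I0']
    internal I2 with children ['N', 'S', 'I1']
      leaf 'N' → 'N'
      leaf 'S' → 'S'
      internal I1 with children ['H', 'C']
        leaf 'H' → 'H'
        leaf 'C' → 'C'
      → '(H,C)'
    → '(N,S,(H,C))'
    internal I0 with children ['F', 'X']
      leaf 'F' → 'F'
      leaf 'X' → 'X'
    → '(F,X)'
  → '((N,S,(H,C)),(F,X))'
  leaf 'G' → 'G'
  leaf 'V' → 'V'
→ '(((N,S,(H,C)),(F,X)),G,V)'
Final: (((N,S,(H,C)),(F,X)),G,V);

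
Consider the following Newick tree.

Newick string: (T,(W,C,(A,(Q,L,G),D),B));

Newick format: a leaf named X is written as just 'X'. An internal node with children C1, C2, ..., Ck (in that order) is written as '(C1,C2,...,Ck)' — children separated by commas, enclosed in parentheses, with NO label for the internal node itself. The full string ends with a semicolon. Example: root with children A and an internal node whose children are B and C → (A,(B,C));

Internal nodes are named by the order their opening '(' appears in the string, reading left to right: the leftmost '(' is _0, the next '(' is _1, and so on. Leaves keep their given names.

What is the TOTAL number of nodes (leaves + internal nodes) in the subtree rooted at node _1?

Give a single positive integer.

Answer: 11

Derivation:
Newick: (T,(W,C,(A,(Q,L,G),D),B));
Locate _1: it is the '(' at position 3 (the 2nd '(' reading left to right).
Query: subtree rooted at _1
_1: subtree_size = 1 + 10
  W: subtree_size = 1 + 0
  C: subtree_size = 1 + 0
  _2: subtree_size = 1 + 6
    A: subtree_size = 1 + 0
    _3: subtree_size = 1 + 3
      Q: subtree_size = 1 + 0
      L: subtree_size = 1 + 0
      G: subtree_size = 1 + 0
    D: subtree_size = 1 + 0
  B: subtree_size = 1 + 0
Total subtree size of _1: 11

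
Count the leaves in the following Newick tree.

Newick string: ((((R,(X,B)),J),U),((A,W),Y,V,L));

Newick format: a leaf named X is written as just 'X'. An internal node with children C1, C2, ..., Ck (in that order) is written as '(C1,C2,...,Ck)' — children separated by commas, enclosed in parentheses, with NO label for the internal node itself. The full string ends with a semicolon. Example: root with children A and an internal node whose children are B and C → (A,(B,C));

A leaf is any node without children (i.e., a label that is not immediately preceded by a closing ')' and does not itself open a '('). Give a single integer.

Newick: ((((R,(X,B)),J),U),((A,W),Y,V,L));
Scan left-to-right; a leaf is any maximal label run not followed by '(':
  pos 4: leaf 'R' → count = 1
  pos 7: leaf 'X' → count = 2
  pos 9: leaf 'B' → count = 3
  pos 13: leaf 'J' → count = 4
  pos 16: leaf 'U' → count = 5
  pos 21: leaf 'A' → count = 6
  pos 23: leaf 'W' → count = 7
  pos 26: leaf 'Y' → count = 8
  pos 28: leaf 'V' → count = 9
  pos 30: leaf 'L' → count = 10
Total leaves: 10

Answer: 10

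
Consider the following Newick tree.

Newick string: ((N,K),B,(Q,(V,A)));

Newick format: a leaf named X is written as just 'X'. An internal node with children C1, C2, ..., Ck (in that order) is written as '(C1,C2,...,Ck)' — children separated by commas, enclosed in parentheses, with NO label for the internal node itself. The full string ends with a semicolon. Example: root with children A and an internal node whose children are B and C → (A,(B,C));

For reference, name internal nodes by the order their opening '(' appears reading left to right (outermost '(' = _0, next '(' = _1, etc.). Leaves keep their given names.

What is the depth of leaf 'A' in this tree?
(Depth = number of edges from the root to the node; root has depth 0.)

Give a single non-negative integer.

Answer: 3

Derivation:
Newick: ((N,K),B,(Q,(V,A)));
Naming internals by '(' encounter order: outermost '(' = _0, next = _1, ...
Query node: A
Path from root: _0 -> _2 -> _3 -> A
Depth of A: 3 (number of edges from root)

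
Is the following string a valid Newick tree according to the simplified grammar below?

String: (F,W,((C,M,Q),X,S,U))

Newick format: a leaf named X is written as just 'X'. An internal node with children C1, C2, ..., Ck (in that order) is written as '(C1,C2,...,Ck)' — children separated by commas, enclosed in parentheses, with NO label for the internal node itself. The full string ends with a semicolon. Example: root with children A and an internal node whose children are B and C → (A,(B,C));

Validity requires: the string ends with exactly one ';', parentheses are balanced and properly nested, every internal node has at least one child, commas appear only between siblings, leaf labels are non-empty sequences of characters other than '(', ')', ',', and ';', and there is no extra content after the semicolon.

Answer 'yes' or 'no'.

Input: (F,W,((C,M,Q),X,S,U))
Paren balance: 3 '(' vs 3 ')' OK
Ends with single ';': False
Full parse: FAILS (must end with ;)
Valid: False

Answer: no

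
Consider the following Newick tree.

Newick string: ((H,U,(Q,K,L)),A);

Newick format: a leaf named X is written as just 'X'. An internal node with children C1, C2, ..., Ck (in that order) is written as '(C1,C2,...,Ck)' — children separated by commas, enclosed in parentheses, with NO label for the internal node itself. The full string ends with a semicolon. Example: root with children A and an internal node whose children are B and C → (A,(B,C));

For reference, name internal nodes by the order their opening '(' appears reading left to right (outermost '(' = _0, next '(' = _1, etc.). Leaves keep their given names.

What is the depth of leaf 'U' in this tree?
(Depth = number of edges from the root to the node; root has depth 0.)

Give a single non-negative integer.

Newick: ((H,U,(Q,K,L)),A);
Naming internals by '(' encounter order: outermost '(' = _0, next = _1, ...
Query node: U
Path from root: _0 -> _1 -> U
Depth of U: 2 (number of edges from root)

Answer: 2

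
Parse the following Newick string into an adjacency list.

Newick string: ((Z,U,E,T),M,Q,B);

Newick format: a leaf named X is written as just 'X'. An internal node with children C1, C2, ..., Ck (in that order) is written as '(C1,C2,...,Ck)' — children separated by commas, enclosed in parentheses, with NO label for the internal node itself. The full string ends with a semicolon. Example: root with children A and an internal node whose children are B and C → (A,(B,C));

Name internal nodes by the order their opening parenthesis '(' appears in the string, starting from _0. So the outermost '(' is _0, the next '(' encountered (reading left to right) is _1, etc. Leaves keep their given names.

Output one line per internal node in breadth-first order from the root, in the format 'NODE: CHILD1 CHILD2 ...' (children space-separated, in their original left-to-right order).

Input: ((Z,U,E,T),M,Q,B);
Scanning left-to-right, naming '(' by encounter order:
  pos 0: '(' -> open internal node _0 (depth 1)
  pos 1: '(' -> open internal node _1 (depth 2)
  pos 9: ')' -> close internal node _1 (now at depth 1)
  pos 16: ')' -> close internal node _0 (now at depth 0)
Total internal nodes: 2
BFS adjacency from root:
  _0: _1 M Q B
  _1: Z U E T

Answer: _0: _1 M Q B
_1: Z U E T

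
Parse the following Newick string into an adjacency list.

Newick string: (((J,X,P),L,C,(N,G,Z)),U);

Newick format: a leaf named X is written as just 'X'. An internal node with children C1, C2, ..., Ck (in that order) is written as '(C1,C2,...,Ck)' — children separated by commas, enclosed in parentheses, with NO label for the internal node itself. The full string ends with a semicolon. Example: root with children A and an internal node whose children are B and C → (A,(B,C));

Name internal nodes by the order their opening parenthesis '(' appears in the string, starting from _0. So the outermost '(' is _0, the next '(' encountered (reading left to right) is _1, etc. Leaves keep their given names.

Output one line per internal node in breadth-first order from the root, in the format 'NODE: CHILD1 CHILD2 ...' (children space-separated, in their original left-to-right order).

Input: (((J,X,P),L,C,(N,G,Z)),U);
Scanning left-to-right, naming '(' by encounter order:
  pos 0: '(' -> open internal node _0 (depth 1)
  pos 1: '(' -> open internal node _1 (depth 2)
  pos 2: '(' -> open internal node _2 (depth 3)
  pos 8: ')' -> close internal node _2 (now at depth 2)
  pos 14: '(' -> open internal node _3 (depth 3)
  pos 20: ')' -> close internal node _3 (now at depth 2)
  pos 21: ')' -> close internal node _1 (now at depth 1)
  pos 24: ')' -> close internal node _0 (now at depth 0)
Total internal nodes: 4
BFS adjacency from root:
  _0: _1 U
  _1: _2 L C _3
  _2: J X P
  _3: N G Z

Answer: _0: _1 U
_1: _2 L C _3
_2: J X P
_3: N G Z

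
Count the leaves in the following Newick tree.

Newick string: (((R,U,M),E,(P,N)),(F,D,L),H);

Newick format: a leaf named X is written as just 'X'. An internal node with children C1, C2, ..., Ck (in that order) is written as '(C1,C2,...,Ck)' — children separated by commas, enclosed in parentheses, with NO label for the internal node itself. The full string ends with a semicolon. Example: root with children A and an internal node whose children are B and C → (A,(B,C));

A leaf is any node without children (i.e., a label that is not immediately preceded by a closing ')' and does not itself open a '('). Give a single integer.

Answer: 10

Derivation:
Newick: (((R,U,M),E,(P,N)),(F,D,L),H);
Scan left-to-right; a leaf is any maximal label run not followed by '(':
  pos 3: leaf 'R' → count = 1
  pos 5: leaf 'U' → count = 2
  pos 7: leaf 'M' → count = 3
  pos 10: leaf 'E' → count = 4
  pos 13: leaf 'P' → count = 5
  pos 15: leaf 'N' → count = 6
  pos 20: leaf 'F' → count = 7
  pos 22: leaf 'D' → count = 8
  pos 24: leaf 'L' → count = 9
  pos 27: leaf 'H' → count = 10
Total leaves: 10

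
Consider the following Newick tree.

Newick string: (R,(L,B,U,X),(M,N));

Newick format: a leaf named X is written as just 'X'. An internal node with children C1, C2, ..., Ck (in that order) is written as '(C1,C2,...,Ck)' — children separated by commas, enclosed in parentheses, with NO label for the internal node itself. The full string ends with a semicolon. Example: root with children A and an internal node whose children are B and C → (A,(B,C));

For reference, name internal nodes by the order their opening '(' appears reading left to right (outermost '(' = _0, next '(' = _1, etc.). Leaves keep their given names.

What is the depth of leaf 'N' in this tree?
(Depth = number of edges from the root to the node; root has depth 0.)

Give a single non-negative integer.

Newick: (R,(L,B,U,X),(M,N));
Naming internals by '(' encounter order: outermost '(' = _0, next = _1, ...
Query node: N
Path from root: _0 -> _2 -> N
Depth of N: 2 (number of edges from root)

Answer: 2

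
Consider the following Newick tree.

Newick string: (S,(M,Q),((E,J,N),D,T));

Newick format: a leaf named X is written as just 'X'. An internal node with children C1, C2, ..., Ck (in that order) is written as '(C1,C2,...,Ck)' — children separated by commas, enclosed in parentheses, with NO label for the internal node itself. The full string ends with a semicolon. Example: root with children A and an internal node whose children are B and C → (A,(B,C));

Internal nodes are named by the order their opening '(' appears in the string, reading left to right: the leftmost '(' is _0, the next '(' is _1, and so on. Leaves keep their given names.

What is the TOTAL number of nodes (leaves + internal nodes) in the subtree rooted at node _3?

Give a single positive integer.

Newick: (S,(M,Q),((E,J,N),D,T));
Locate _3: it is the '(' at position 10 (the 4th '(' reading left to right).
Query: subtree rooted at _3
_3: subtree_size = 1 + 3
  E: subtree_size = 1 + 0
  J: subtree_size = 1 + 0
  N: subtree_size = 1 + 0
Total subtree size of _3: 4

Answer: 4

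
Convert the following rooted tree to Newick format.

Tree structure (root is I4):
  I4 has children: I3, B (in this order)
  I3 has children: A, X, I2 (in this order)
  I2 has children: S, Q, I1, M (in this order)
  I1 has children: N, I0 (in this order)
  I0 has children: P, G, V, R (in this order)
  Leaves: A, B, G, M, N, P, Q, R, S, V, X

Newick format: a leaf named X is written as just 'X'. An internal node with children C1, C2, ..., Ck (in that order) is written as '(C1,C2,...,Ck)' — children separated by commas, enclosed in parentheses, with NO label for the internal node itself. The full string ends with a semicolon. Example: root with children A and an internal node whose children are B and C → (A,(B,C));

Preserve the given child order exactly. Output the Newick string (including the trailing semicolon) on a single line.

Answer: ((A,X,(S,Q,(N,(P,G,V,R)),M)),B);

Derivation:
internal I4 with children ['I3', 'B']
  internal I3 with children ['A', 'X', 'I2']
    leaf 'A' → 'A'
    leaf 'X' → 'X'
    internal I2 with children ['S', 'Q', 'I1', 'M']
      leaf 'S' → 'S'
      leaf 'Q' → 'Q'
      internal I1 with children ['N', 'I0']
        leaf 'N' → 'N'
        internal I0 with children ['P', 'G', 'V', 'R']
          leaf 'P' → 'P'
          leaf 'G' → 'G'
          leaf 'V' → 'V'
          leaf 'R' → 'R'
        → '(P,G,V,R)'
      → '(N,(P,G,V,R))'
      leaf 'M' → 'M'
    → '(S,Q,(N,(P,G,V,R)),M)'
  → '(A,X,(S,Q,(N,(P,G,V,R)),M))'
  leaf 'B' → 'B'
→ '((A,X,(S,Q,(N,(P,G,V,R)),M)),B)'
Final: ((A,X,(S,Q,(N,(P,G,V,R)),M)),B);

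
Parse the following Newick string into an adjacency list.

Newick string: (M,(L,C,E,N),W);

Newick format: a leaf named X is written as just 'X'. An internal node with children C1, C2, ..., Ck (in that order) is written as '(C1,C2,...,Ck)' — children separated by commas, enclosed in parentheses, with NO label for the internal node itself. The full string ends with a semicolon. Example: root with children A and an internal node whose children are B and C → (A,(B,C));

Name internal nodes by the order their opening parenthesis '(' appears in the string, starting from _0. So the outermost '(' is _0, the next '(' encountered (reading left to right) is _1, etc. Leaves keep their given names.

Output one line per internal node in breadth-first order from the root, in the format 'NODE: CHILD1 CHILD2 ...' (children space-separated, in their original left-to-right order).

Input: (M,(L,C,E,N),W);
Scanning left-to-right, naming '(' by encounter order:
  pos 0: '(' -> open internal node _0 (depth 1)
  pos 3: '(' -> open internal node _1 (depth 2)
  pos 11: ')' -> close internal node _1 (now at depth 1)
  pos 14: ')' -> close internal node _0 (now at depth 0)
Total internal nodes: 2
BFS adjacency from root:
  _0: M _1 W
  _1: L C E N

Answer: _0: M _1 W
_1: L C E N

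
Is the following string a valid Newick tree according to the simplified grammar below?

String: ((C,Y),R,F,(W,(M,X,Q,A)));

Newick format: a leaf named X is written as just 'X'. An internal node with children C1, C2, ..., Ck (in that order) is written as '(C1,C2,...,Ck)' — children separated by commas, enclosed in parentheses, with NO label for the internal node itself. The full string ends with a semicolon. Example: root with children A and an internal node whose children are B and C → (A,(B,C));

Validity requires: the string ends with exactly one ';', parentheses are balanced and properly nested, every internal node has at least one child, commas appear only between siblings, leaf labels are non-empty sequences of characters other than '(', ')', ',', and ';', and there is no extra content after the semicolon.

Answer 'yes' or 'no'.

Answer: yes

Derivation:
Input: ((C,Y),R,F,(W,(M,X,Q,A)));
Paren balance: 4 '(' vs 4 ')' OK
Ends with single ';': True
Full parse: OK
Valid: True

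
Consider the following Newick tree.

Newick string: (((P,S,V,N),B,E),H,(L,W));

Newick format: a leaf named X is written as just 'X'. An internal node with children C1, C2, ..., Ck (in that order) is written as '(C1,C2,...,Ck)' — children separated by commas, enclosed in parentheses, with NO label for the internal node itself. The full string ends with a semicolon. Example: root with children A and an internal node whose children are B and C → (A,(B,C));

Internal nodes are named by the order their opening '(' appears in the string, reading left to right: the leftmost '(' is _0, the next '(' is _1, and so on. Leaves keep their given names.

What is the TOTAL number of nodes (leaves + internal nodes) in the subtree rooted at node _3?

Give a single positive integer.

Answer: 3

Derivation:
Newick: (((P,S,V,N),B,E),H,(L,W));
Locate _3: it is the '(' at position 19 (the 4th '(' reading left to right).
Query: subtree rooted at _3
_3: subtree_size = 1 + 2
  L: subtree_size = 1 + 0
  W: subtree_size = 1 + 0
Total subtree size of _3: 3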